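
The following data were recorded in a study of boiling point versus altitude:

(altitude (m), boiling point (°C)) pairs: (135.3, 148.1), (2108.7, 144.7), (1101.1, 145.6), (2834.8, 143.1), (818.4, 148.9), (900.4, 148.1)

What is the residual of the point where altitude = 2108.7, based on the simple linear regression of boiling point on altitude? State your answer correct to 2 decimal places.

n = 6, Σx = 7898.7, Σy = 878.5, Σxy = 1146355.86, Σx² = 15193932.75
Sxx = Σx² − (Σx)²/n = 15193932.75 − 10398243.615 = 4795689.135
Sxy = Σxy − (Σx)(Σy)/n = 1146355.86 − 1156501.325 = -10145.465
b = Sxy/Sxx = -10145.465/4795689.135 = -0.002116
a = ȳ − b·x̄ = 146.416667 − (-0.002116)·1316.45 = 149.201667
ŷ(2108.7) = 149.201667 + (-0.002116)·2108.7 = 144.740631
residual = y − ŷ = 144.7 − 144.740631 = -0.040631

-0.04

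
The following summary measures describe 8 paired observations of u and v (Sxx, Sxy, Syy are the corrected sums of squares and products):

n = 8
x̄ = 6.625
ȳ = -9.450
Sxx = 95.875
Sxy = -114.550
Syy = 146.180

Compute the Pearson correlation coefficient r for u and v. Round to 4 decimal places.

-0.9676

r = Sxy/√(Sxx·Syy) = -114.55/√(14015.0075) = -114.55/118.384997 = -0.967606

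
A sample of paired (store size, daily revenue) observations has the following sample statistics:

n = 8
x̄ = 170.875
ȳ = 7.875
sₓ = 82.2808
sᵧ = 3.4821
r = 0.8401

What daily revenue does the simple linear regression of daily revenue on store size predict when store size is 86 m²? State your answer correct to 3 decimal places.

b = r · sᵧ/sₓ = 0.8401 · 3.4821/82.2808 = 0.035553
a = ȳ − b·x̄ = 7.875 − 0.035553·170.875 = 1.799917
ŷ(86) = a + b·86 = 1.799917 + 0.035553·86 = 4.857457

4.857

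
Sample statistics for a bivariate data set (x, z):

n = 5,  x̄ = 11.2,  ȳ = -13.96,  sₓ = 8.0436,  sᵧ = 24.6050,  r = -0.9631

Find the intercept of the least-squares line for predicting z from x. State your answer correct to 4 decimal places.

19.0361

b = r · sᵧ/sₓ = -0.9631 · 24.605/8.0436 = -2.946078
a = ȳ − b·x̄ = -13.96 − (-2.946078)·11.2 = 19.036077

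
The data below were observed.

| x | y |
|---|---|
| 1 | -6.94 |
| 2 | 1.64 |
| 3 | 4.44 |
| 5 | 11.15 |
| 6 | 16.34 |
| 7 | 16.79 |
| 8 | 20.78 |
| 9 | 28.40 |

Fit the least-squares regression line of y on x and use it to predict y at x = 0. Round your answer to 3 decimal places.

n = 8, Σx = 41, Σy = 92.6, Σxy = 702.82, Σx² = 269
Sxx = Σx² − (Σx)²/n = 269 − 210.125 = 58.875
Sxy = Σxy − (Σx)(Σy)/n = 702.82 − 474.575 = 228.245
b = Sxy/Sxx = 228.245/58.875 = 3.876773
a = ȳ − b·x̄ = 11.575 − 3.876773·5.125 = -8.293461
ŷ(0) = a + b·0 = -8.293461 + 3.876773·0 = -8.293461

-8.293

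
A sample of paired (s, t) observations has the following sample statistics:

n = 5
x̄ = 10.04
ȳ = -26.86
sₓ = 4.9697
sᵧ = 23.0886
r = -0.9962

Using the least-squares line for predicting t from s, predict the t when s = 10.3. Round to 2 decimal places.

b = r · sᵧ/sₓ = -0.9962 · 23.0886/4.9697 = -4.628220
a = ȳ − b·x̄ = -26.86 − (-4.628220)·10.04 = 19.607326
ŷ(10.3) = a + b·10.3 = 19.607326 + (-4.628220)·10.3 = -28.063337

-28.06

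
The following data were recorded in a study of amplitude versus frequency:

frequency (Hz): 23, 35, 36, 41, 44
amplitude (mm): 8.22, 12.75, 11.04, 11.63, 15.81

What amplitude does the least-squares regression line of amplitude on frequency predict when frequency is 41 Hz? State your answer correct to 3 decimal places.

n = 5, Σx = 179, Σy = 59.45, Σxy = 2205.22, Σx² = 6667
Sxx = Σx² − (Σx)²/n = 6667 − 6408.2 = 258.8
Sxy = Σxy − (Σx)(Σy)/n = 2205.22 − 2128.31 = 76.91
b = Sxy/Sxx = 76.91/258.8 = 0.297179
a = ȳ − b·x̄ = 11.89 − 0.297179·35.8 = 1.250981
ŷ(41) = a + b·41 = 1.250981 + 0.297179·41 = 13.435332

13.435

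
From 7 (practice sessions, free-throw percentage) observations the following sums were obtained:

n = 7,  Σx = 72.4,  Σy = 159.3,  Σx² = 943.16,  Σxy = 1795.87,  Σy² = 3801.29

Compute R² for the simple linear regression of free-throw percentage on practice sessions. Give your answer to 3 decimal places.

Sxx = Σx² − (Σx)²/n = 943.16 − 748.822857 = 194.337143
Sxy = Σxy − (Σx)(Σy)/n = 1795.87 − 1647.617143 = 148.252857
Syy = Σy² − (Σy)²/n = 3801.29 − 3625.212857 = 176.077143
R² = Sxy²/(Sxx·Syy) = (148.252857)²/(194.337143·176.077143) = 0.642314

0.642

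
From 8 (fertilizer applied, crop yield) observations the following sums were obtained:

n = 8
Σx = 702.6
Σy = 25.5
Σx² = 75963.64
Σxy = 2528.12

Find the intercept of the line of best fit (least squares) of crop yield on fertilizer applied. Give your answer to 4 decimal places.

Sxx = Σx² − (Σx)²/n = 75963.64 − 61705.845 = 14257.795
Sxy = Σxy − (Σx)(Σy)/n = 2528.12 − 2239.5375 = 288.5825
b = Sxy/Sxx = 288.5825/14257.795 = 0.020240
a = ȳ − b·x̄ = 3.1875 − 0.020240·87.825 = 1.409893

1.4099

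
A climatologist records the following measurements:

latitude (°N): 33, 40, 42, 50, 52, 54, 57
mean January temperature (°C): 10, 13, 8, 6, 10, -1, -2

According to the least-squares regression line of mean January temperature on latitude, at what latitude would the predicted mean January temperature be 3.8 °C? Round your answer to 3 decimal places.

n = 7, Σx = 328, Σy = 44, Σxy = 1838, Σx² = 15822
Sxx = Σx² − (Σx)²/n = 15822 − 15369.142857 = 452.857143
Sxy = Σxy − (Σx)(Σy)/n = 1838 − 2061.714286 = -223.714286
b = Sxy/Sxx = -223.714286/452.857143 = -0.494006
a = ȳ − b·x̄ = 6.285714 − (-0.494006)·46.857143 = 29.433438
Set a + b·x = 3.8: x = (3.8 − 29.433438) / (-0.494006) = 51.888889

51.889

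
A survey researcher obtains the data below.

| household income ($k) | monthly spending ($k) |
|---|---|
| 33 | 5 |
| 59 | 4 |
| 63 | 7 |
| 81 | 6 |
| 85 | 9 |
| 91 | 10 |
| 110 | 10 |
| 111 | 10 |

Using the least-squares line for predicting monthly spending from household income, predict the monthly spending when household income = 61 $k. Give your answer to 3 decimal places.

6.208

n = 8, Σx = 633, Σy = 61, Σxy = 5213, Σx² = 55027
Sxx = Σx² − (Σx)²/n = 55027 − 50086.125 = 4940.875
Sxy = Σxy − (Σx)(Σy)/n = 5213 − 4826.625 = 386.375
b = Sxy/Sxx = 386.375/4940.875 = 0.078200
a = ȳ − b·x̄ = 7.625 − 0.078200·79.125 = 1.437448
ŷ(61) = a + b·61 = 1.437448 + 0.078200·61 = 6.207630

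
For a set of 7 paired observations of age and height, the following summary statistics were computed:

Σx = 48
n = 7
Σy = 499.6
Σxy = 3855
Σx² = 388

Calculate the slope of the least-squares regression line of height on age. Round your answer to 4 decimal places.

Sxx = Σx² − (Σx)²/n = 388 − 329.142857 = 58.857143
Sxy = Σxy − (Σx)(Σy)/n = 3855 − 3425.828571 = 429.171429
b = Sxy/Sxx = 429.171429/58.857143 = 7.291748

7.2917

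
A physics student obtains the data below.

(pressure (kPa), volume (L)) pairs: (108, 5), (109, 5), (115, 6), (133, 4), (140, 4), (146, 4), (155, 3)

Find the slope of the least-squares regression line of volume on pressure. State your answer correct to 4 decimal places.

n = 7, Σx = 906, Σy = 31, Σxy = 3916, Σx² = 119400
Sxx = Σx² − (Σx)²/n = 119400 − 117262.285714 = 2137.714286
Sxy = Σxy − (Σx)(Σy)/n = 3916 − 4012.285714 = -96.285714
b = Sxy/Sxx = -96.285714/2137.714286 = -0.045041

-0.0450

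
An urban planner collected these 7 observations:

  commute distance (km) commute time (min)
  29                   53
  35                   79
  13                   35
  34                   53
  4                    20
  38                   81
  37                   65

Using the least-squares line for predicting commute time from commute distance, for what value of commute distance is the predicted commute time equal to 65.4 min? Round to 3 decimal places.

n = 7, Σx = 190, Σy = 386, Σxy = 12122, Σx² = 6220
Sxx = Σx² − (Σx)²/n = 6220 − 5157.142857 = 1062.857143
Sxy = Σxy − (Σx)(Σy)/n = 12122 − 10477.142857 = 1644.857143
b = Sxy/Sxx = 1644.857143/1062.857143 = 1.547581
a = ȳ − b·x̄ = 55.142857 − 1.547581·27.142857 = 13.137097
Set a + b·x = 65.4: x = (65.4 − 13.137097) / 1.547581 = 33.770714

33.771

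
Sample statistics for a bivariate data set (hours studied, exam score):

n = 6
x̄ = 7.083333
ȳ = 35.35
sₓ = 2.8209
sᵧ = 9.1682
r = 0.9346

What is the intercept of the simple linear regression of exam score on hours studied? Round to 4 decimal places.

13.8341

b = r · sᵧ/sₓ = 0.9346 · 9.1682/2.8209 = 3.037541
a = ȳ − b·x̄ = 35.35 − 3.037541·7.083333 = 13.834085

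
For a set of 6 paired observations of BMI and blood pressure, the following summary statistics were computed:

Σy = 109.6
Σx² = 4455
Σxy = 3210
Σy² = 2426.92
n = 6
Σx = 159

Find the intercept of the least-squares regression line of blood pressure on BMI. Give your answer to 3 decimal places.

-15.267

Sxx = Σx² − (Σx)²/n = 4455 − 4213.5 = 241.5
Sxy = Σxy − (Σx)(Σy)/n = 3210 − 2904.4 = 305.6
b = Sxy/Sxx = 305.6/241.5 = 1.265424
a = ȳ − b·x̄ = 18.266667 − 1.265424·26.5 = -15.267081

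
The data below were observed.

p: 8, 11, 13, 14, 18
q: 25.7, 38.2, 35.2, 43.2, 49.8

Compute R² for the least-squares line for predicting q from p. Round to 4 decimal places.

0.8886

n = 5, Σx = 64, Σy = 192.1, Σxy = 2584.6, Σx² = 874, Σy² = 7705.05
Sxx = Σx² − (Σx)²/n = 874 − 819.2 = 54.8
Sxy = Σxy − (Σx)(Σy)/n = 2584.6 − 2458.88 = 125.72
Syy = Σy² − (Σy)²/n = 7705.05 − 7380.482 = 324.568
R² = Sxy²/(Sxx·Syy) = (125.72)²/(54.8·324.568) = 0.888633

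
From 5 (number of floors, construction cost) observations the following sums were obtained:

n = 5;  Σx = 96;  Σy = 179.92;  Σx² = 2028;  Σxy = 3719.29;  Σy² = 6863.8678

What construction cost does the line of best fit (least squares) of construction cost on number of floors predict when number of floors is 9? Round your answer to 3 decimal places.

Sxx = Σx² − (Σx)²/n = 2028 − 1843.2 = 184.8
Sxy = Σxy − (Σx)(Σy)/n = 3719.29 − 3454.464 = 264.826
b = Sxy/Sxx = 264.826/184.8 = 1.433041
a = ȳ − b·x̄ = 35.984 − 1.433041·19.2 = 8.469610
ŷ(9) = a + b·9 = 8.469610 + 1.433041·9 = 21.366981

21.367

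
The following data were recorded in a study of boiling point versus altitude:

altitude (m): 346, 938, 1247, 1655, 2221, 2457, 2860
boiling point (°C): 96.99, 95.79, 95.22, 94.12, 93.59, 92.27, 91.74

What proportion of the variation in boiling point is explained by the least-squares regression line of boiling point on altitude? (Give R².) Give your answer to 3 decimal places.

n = 7, Σx = 11724, Σy = 659.72, Σxy = 1094864.68, Σx² = 24442884, Σy² = 62197.2756
Sxx = Σx² − (Σx)²/n = 24442884 − 19636025.142857 = 4806858.857143
Sxy = Σxy − (Σx)(Σy)/n = 1094864.68 − 1104936.754286 = -10072.074286
Syy = Σy² − (Σy)²/n = 62197.2756 − 62175.782629 = 21.492971
R² = Sxy²/(Sxx·Syy) = (-10072.074286)²/(4806858.857143·21.492971) = 0.981929

0.982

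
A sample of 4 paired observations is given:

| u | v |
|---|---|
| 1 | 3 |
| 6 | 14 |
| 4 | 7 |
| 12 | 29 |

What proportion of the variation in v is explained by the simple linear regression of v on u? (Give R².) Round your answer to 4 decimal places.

0.9848

n = 4, Σx = 23, Σy = 53, Σxy = 463, Σx² = 197, Σy² = 1095
Sxx = Σx² − (Σx)²/n = 197 − 132.25 = 64.75
Sxy = Σxy − (Σx)(Σy)/n = 463 − 304.75 = 158.25
Syy = Σy² − (Σy)²/n = 1095 − 702.25 = 392.75
R² = Sxy²/(Sxx·Syy) = (158.25)²/(64.75·392.75) = 0.984762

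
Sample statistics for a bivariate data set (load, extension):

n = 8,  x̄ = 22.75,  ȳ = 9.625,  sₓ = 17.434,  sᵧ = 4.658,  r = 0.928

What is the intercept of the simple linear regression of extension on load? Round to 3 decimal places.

b = r · sᵧ/sₓ = 0.928 · 4.658/17.434 = 0.247942
a = ȳ − b·x̄ = 9.625 − 0.247942·22.75 = 3.984315

3.984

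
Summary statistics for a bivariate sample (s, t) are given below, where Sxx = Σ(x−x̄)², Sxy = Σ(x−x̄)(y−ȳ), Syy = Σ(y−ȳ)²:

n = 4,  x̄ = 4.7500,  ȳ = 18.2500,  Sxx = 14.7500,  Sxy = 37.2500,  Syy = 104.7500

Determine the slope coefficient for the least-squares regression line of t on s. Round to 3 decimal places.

2.525

b = Sxy/Sxx = 37.25/14.75 = 2.525424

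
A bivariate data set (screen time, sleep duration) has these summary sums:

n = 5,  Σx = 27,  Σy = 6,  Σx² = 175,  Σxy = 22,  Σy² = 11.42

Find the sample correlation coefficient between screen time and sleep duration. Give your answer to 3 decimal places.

-0.937

Sxx = Σx² − (Σx)²/n = 175 − 145.8 = 29.2
Sxy = Σxy − (Σx)(Σy)/n = 22 − 32.4 = -10.4
Syy = Σy² − (Σy)²/n = 11.42 − 7.2 = 4.22
r = Sxy/√(Sxx·Syy) = -10.4/√(123.224) = -10.4/11.100631 = -0.936884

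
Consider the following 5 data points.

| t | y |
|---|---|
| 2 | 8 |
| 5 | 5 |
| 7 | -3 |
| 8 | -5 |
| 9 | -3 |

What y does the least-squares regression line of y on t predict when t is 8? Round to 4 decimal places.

n = 5, Σx = 31, Σy = 2, Σxy = -47, Σx² = 223
Sxx = Σx² − (Σx)²/n = 223 − 192.2 = 30.8
Sxy = Σxy − (Σx)(Σy)/n = -47 − 12.4 = -59.4
b = Sxy/Sxx = -59.4/30.8 = -1.928571
a = ȳ − b·x̄ = 0.4 − (-1.928571)·6.2 = 12.357143
ŷ(8) = a + b·8 = 12.357143 + (-1.928571)·8 = -3.071429

-3.0714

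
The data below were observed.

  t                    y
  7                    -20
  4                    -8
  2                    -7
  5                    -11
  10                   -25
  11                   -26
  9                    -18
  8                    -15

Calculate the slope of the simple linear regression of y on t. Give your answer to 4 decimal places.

n = 8, Σx = 56, Σy = -130, Σxy = -1059, Σx² = 460
Sxx = Σx² − (Σx)²/n = 460 − 392 = 68
Sxy = Σxy − (Σx)(Σy)/n = -1059 − (-910) = -149
b = Sxy/Sxx = -149/68 = -2.191176

-2.1912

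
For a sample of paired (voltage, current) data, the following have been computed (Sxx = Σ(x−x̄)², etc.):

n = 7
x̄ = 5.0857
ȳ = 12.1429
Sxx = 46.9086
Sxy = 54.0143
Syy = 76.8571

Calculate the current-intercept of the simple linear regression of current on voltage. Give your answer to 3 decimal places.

6.287

b = Sxy/Sxx = 54.0143/46.9086 = 1.151480
a = ȳ − b·x̄ = 12.1429 − 1.151480·5.0857 = 6.286820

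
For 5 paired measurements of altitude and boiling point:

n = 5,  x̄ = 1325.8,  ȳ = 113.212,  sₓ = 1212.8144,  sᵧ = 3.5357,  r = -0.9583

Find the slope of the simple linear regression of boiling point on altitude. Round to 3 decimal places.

-0.003

b = r · sᵧ/sₓ = -0.9583 · 3.5357/1212.8144 = -0.002794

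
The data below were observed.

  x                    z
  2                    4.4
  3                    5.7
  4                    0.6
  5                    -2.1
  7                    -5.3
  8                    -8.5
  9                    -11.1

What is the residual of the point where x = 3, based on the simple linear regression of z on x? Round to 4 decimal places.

2.2815

n = 7, Σx = 38, Σy = -16.3, Σxy = -187.2, Σx² = 248
Sxx = Σx² − (Σx)²/n = 248 − 206.285714 = 41.714286
Sxy = Σxy − (Σx)(Σy)/n = -187.2 − (-88.485714) = -98.714286
b = Sxy/Sxx = -98.714286/41.714286 = -2.366438
a = ȳ − b·x̄ = -2.328571 − (-2.366438)·5.428571 = 10.517808
ŷ(3) = 10.517808 + (-2.366438)·3 = 3.418493
residual = y − ŷ = 5.7 − 3.418493 = 2.281507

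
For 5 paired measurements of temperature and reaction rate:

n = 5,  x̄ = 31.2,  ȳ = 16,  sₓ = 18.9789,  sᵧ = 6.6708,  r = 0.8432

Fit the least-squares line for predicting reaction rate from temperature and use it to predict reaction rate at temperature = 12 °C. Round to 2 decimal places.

10.31

b = r · sᵧ/sₓ = 0.8432 · 6.6708/18.9789 = 0.296372
a = ȳ − b·x̄ = 16 − 0.296372·31.2 = 6.753187
ŷ(12) = a + b·12 = 6.753187 + 0.296372·12 = 10.309654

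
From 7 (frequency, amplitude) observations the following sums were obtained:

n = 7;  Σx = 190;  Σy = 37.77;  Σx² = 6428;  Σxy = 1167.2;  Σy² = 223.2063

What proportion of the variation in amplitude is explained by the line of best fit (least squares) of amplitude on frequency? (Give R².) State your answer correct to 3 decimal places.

0.818

Sxx = Σx² − (Σx)²/n = 6428 − 5157.142857 = 1270.857143
Sxy = Σxy − (Σx)(Σy)/n = 1167.2 − 1025.185714 = 142.014286
Syy = Σy² − (Σy)²/n = 223.2063 − 203.796129 = 19.410171
R² = Sxy²/(Sxx·Syy) = (142.014286)²/(1270.857143·19.410171) = 0.817595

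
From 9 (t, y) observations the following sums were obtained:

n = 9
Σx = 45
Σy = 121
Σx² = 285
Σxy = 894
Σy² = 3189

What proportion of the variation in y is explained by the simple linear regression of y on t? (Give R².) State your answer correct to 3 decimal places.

Sxx = Σx² − (Σx)²/n = 285 − 225 = 60
Sxy = Σxy − (Σx)(Σy)/n = 894 − 605 = 289
Syy = Σy² − (Σy)²/n = 3189 − 1626.777778 = 1562.222222
R² = Sxy²/(Sxx·Syy) = (289)²/(60·1562.222222) = 0.891049

0.891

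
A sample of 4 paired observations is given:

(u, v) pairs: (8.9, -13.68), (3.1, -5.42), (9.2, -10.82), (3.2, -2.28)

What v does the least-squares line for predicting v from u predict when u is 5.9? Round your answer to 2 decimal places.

n = 4, Σx = 24.4, Σy = -32.2, Σxy = -245.394, Σx² = 183.7
Sxx = Σx² − (Σx)²/n = 183.7 − 148.84 = 34.86
Sxy = Σxy − (Σx)(Σy)/n = -245.394 − (-196.42) = -48.974
b = Sxy/Sxx = -48.974/34.86 = -1.404877
a = ȳ − b·x̄ = -8.05 − (-1.404877)·6.1 = 0.519748
ŷ(5.9) = a + b·5.9 = 0.519748 + (-1.404877)·5.9 = -7.769025

-7.77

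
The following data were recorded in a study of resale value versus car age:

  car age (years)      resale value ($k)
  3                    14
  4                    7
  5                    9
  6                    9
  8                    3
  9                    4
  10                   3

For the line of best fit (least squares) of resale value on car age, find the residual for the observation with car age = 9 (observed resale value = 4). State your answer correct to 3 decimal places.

n = 7, Σx = 45, Σy = 49, Σxy = 259, Σx² = 331
Sxx = Σx² − (Σx)²/n = 331 − 289.285714 = 41.714286
Sxy = Σxy − (Σx)(Σy)/n = 259 − 315 = -56
b = Sxy/Sxx = -56/41.714286 = -1.342466
a = ȳ − b·x̄ = 7 − (-1.342466)·6.428571 = 15.630137
ŷ(9) = 15.630137 + (-1.342466)·9 = 3.547945
residual = y − ŷ = 4 − 3.547945 = 0.452055

0.452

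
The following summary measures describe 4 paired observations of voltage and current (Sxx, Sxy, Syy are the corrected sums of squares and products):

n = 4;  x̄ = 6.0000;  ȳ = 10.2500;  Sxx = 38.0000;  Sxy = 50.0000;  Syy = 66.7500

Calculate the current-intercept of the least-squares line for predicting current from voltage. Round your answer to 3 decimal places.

b = Sxy/Sxx = 50/38 = 1.315789
a = ȳ − b·x̄ = 10.25 − 1.315789·6 = 2.355263

2.355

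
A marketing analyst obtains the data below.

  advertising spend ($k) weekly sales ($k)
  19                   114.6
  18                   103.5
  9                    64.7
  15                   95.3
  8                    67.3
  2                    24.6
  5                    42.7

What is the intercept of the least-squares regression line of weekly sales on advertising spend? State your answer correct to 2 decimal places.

19.27

n = 7, Σx = 76, Σy = 512.7, Σxy = 6853.3, Σx² = 1084
Sxx = Σx² − (Σx)²/n = 1084 − 825.142857 = 258.857143
Sxy = Σxy − (Σx)(Σy)/n = 6853.3 − 5566.457143 = 1286.842857
b = Sxy/Sxx = 1286.842857/258.857143 = 4.971247
a = ȳ − b·x̄ = 73.242857 − 4.971247·10.857143 = 19.269316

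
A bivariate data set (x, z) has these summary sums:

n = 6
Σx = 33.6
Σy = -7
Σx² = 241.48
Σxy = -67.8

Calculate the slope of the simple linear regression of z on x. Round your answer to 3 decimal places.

-0.536

Sxx = Σx² − (Σx)²/n = 241.48 − 188.16 = 53.32
Sxy = Σxy − (Σx)(Σy)/n = -67.8 − (-39.2) = -28.6
b = Sxy/Sxx = -28.6/53.32 = -0.536384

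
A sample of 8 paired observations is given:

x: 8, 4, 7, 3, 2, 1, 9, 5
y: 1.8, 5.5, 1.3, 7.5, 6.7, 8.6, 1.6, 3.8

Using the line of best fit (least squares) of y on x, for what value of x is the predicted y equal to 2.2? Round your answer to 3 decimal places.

n = 8, Σx = 39, Σy = 36.8, Σxy = 123.4, Σx² = 249
Sxx = Σx² − (Σx)²/n = 249 − 190.125 = 58.875
Sxy = Σxy − (Σx)(Σy)/n = 123.4 − 179.4 = -56
b = Sxy/Sxx = -56/58.875 = -0.951168
a = ȳ − b·x̄ = 4.6 − (-0.951168)·4.875 = 9.236943
Set a + b·x = 2.2: x = (2.2 − 9.236943) / (-0.951168) = 7.398214

7.398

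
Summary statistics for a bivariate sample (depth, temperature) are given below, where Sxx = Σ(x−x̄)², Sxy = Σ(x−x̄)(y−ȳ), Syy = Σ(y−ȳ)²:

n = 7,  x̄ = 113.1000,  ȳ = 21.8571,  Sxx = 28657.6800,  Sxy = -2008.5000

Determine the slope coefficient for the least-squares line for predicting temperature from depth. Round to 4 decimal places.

-0.0701

b = Sxy/Sxx = -2008.5/28657.68 = -0.070086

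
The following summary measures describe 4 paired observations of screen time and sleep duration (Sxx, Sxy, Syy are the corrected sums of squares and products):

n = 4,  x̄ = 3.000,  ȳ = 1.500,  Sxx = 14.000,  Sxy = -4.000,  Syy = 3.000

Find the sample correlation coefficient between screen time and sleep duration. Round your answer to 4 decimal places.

r = Sxy/√(Sxx·Syy) = -4/√(42) = -4/6.480741 = -0.617213

-0.6172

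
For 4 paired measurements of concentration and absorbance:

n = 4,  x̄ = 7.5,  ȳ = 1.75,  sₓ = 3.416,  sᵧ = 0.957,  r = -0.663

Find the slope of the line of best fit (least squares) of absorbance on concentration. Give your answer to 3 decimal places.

b = r · sᵧ/sₓ = -0.663 · 0.957/3.416 = -0.185741

-0.186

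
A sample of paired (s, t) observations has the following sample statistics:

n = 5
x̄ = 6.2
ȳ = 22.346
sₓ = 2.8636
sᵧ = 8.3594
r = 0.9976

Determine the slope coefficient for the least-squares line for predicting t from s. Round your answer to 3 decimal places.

b = r · sᵧ/sₓ = 0.9976 · 8.3594/2.8636 = 2.912187

2.912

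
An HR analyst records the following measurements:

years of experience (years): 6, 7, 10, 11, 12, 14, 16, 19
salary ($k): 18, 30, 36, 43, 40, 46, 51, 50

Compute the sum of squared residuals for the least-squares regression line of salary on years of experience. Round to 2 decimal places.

138.61

n = 8, Σx = 95, Σy = 314, Σxy = 4041, Σx² = 1263, Σy² = 13186
Sxx = Σx² − (Σx)²/n = 1263 − 1128.125 = 134.875
Sxy = Σxy − (Σx)(Σy)/n = 4041 − 3728.75 = 312.25
Syy = Σy² − (Σy)²/n = 13186 − 12324.5 = 861.5
b = Sxy/Sxx = 312.25/134.875 = 2.315107
SSE = Syy − b·Sxy = 861.5 − 2.315107·312.25 = 138.607970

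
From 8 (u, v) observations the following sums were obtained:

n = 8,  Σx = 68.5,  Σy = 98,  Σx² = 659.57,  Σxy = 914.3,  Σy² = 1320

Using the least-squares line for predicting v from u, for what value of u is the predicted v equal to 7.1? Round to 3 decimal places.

3.559

Sxx = Σx² − (Σx)²/n = 659.57 − 586.53125 = 73.03875
Sxy = Σxy − (Σx)(Σy)/n = 914.3 − 839.125 = 75.175
b = Sxy/Sxx = 75.175/73.03875 = 1.029248
a = ȳ − b·x̄ = 12.25 − 1.029248·8.5625 = 3.437063
Set a + b·x = 7.1: x = (7.1 − 3.437063) / 1.029248 = 3.558848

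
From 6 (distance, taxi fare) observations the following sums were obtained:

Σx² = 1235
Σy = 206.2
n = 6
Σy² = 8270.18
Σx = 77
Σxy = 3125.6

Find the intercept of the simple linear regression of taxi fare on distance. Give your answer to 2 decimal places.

9.44

Sxx = Σx² − (Σx)²/n = 1235 − 988.166667 = 246.833333
Sxy = Σxy − (Σx)(Σy)/n = 3125.6 − 2646.233333 = 479.366667
b = Sxy/Sxx = 479.366667/246.833333 = 1.942066
a = ȳ − b·x̄ = 34.366667 − 1.942066·12.833333 = 9.443484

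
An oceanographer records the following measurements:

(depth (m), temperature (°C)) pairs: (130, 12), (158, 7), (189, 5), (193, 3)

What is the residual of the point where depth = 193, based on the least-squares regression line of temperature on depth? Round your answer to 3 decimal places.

-0.500

n = 4, Σx = 670, Σy = 27, Σxy = 4190, Σx² = 114834
Sxx = Σx² − (Σx)²/n = 114834 − 112225 = 2609
Sxy = Σxy − (Σx)(Σy)/n = 4190 − 4522.5 = -332.5
b = Sxy/Sxx = -332.5/2609 = -0.127443
a = ȳ − b·x̄ = 6.75 − (-0.127443)·167.5 = 28.096780
ŷ(193) = 28.096780 + (-0.127443)·193 = 3.500192
residual = y − ŷ = 3 − 3.500192 = -0.500192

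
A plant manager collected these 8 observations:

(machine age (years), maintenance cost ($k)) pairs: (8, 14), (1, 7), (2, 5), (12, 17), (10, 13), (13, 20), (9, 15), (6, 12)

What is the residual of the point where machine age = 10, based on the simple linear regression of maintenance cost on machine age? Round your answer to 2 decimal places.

n = 8, Σx = 61, Σy = 103, Σxy = 930, Σx² = 599
Sxx = Σx² − (Σx)²/n = 599 − 465.125 = 133.875
Sxy = Σxy − (Σx)(Σy)/n = 930 − 785.375 = 144.625
b = Sxy/Sxx = 144.625/133.875 = 1.080299
a = ȳ − b·x̄ = 12.875 − 1.080299·7.625 = 4.637722
ŷ(10) = 4.637722 + 1.080299·10 = 15.440710
residual = y − ŷ = 13 − 15.440710 = -2.440710

-2.44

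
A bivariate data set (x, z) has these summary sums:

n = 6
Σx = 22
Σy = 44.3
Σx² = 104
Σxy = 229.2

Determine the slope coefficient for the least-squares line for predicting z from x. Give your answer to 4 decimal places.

Sxx = Σx² − (Σx)²/n = 104 − 80.666667 = 23.333333
Sxy = Σxy − (Σx)(Σy)/n = 229.2 − 162.433333 = 66.766667
b = Sxy/Sxx = 66.766667/23.333333 = 2.861429

2.8614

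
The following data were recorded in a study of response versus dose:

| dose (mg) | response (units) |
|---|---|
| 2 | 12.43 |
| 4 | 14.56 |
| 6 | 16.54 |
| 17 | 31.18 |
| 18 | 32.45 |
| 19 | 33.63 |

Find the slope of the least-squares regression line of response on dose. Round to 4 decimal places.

n = 6, Σx = 66, Σy = 140.79, Σxy = 1935.47, Σx² = 1030
Sxx = Σx² − (Σx)²/n = 1030 − 726 = 304
Sxy = Σxy − (Σx)(Σy)/n = 1935.47 − 1548.69 = 386.78
b = Sxy/Sxx = 386.78/304 = 1.272303

1.2723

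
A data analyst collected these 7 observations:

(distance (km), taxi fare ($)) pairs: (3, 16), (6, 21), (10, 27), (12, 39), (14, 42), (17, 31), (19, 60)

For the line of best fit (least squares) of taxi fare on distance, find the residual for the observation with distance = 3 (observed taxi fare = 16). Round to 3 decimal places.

n = 7, Σx = 81, Σy = 236, Σxy = 3167, Σx² = 1135
Sxx = Σx² − (Σx)²/n = 1135 − 937.285714 = 197.714286
Sxy = Σxy − (Σx)(Σy)/n = 3167 − 2730.857143 = 436.142857
b = Sxy/Sxx = 436.142857/197.714286 = 2.205925
a = ȳ − b·x̄ = 33.714286 − 2.205925·11.571429 = 8.188584
ŷ(3) = 8.188584 + 2.205925·3 = 14.806358
residual = y − ŷ = 16 − 14.806358 = 1.193642

1.194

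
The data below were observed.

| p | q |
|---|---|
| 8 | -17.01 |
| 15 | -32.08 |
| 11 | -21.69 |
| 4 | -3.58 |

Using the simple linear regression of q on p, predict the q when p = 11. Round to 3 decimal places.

-22.369

n = 4, Σx = 38, Σy = -74.36, Σxy = -870.19, Σx² = 426
Sxx = Σx² − (Σx)²/n = 426 − 361 = 65
Sxy = Σxy − (Σx)(Σy)/n = -870.19 − (-706.42) = -163.77
b = Sxy/Sxx = -163.77/65 = -2.519538
a = ȳ − b·x̄ = -18.59 − (-2.519538)·9.5 = 5.345615
ŷ(11) = a + b·11 = 5.345615 + (-2.519538)·11 = -22.369308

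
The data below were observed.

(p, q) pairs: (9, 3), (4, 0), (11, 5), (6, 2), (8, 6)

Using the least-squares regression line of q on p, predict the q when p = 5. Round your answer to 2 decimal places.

1.38

n = 5, Σx = 38, Σy = 16, Σxy = 142, Σx² = 318
Sxx = Σx² − (Σx)²/n = 318 − 288.8 = 29.2
Sxy = Σxy − (Σx)(Σy)/n = 142 − 121.6 = 20.4
b = Sxy/Sxx = 20.4/29.2 = 0.698630
a = ȳ − b·x̄ = 3.2 − 0.698630·7.6 = -2.109589
ŷ(5) = a + b·5 = -2.109589 + 0.698630·5 = 1.383562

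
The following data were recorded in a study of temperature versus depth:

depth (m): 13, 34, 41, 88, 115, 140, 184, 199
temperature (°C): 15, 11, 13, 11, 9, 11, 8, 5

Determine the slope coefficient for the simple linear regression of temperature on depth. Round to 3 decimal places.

n = 8, Σx = 814, Σy = 83, Σxy = 7112, Σx² = 117032
Sxx = Σx² − (Σx)²/n = 117032 − 82824.5 = 34207.5
Sxy = Σxy − (Σx)(Σy)/n = 7112 − 8445.25 = -1333.25
b = Sxy/Sxx = -1333.25/34207.5 = -0.038975

-0.039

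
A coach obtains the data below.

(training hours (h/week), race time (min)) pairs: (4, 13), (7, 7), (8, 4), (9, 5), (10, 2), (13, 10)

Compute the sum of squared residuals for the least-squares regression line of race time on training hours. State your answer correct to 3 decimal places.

73.597

n = 6, Σx = 51, Σy = 41, Σxy = 328, Σx² = 479, Σy² = 363
Sxx = Σx² − (Σx)²/n = 479 − 433.5 = 45.5
Sxy = Σxy − (Σx)(Σy)/n = 328 − 348.5 = -20.5
Syy = Σy² − (Σy)²/n = 363 − 280.166667 = 82.833333
b = Sxy/Sxx = -20.5/45.5 = -0.450549
SSE = Syy − b·Sxy = 82.833333 − (-0.450549)·(-20.5) = 73.597070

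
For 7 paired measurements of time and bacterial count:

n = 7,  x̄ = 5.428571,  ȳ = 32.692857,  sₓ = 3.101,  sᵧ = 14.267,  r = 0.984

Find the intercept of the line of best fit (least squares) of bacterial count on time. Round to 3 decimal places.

b = r · sᵧ/sₓ = 0.984 · 14.267/3.101 = 4.527162
a = ȳ − b·x̄ = 32.692857 − 4.527162·5.428571 = 8.116839

8.117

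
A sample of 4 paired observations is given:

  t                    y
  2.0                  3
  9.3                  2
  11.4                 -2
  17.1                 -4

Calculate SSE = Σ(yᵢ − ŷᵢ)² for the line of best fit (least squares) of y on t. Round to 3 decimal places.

n = 4, Σx = 39.8, Σy = -1, Σxy = -66.6, Σx² = 512.86, Σy² = 33
Sxx = Σx² − (Σx)²/n = 512.86 − 396.01 = 116.85
Sxy = Σxy − (Σx)(Σy)/n = -66.6 − (-9.95) = -56.65
Syy = Σy² − (Σy)²/n = 33 − 0.25 = 32.75
b = Sxy/Sxx = -56.65/116.85 = -0.484810
SSE = Syy − b·Sxy = 32.75 − (-0.484810)·(-56.65) = 5.285537

5.286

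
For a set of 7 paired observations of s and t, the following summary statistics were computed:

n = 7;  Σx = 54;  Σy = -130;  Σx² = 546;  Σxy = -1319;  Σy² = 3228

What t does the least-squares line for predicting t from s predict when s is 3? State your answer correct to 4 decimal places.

Sxx = Σx² − (Σx)²/n = 546 − 416.571429 = 129.428571
Sxy = Σxy − (Σx)(Σy)/n = -1319 − (-1002.857143) = -316.142857
b = Sxy/Sxx = -316.142857/129.428571 = -2.442605
a = ȳ − b·x̄ = -18.571429 − (-2.442605)·7.714286 = 0.271523
ŷ(3) = a + b·3 = 0.271523 + (-2.442605)·3 = -7.056291

-7.0563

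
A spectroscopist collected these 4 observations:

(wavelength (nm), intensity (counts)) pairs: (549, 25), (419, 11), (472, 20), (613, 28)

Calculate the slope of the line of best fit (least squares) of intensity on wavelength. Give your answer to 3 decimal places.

n = 4, Σx = 2053, Σy = 84, Σxy = 44938, Σx² = 1075515
Sxx = Σx² − (Σx)²/n = 1075515 − 1053702.25 = 21812.75
Sxy = Σxy − (Σx)(Σy)/n = 44938 − 43113 = 1825
b = Sxy/Sxx = 1825/21812.75 = 0.083667

0.084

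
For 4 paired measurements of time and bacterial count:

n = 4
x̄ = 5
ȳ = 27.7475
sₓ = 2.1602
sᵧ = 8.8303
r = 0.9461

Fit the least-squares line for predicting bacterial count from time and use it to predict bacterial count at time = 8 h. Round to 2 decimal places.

b = r · sᵧ/sₓ = 0.9461 · 8.8303/2.1602 = 3.867395
a = ȳ − b·x̄ = 27.7475 − 3.867395·5 = 8.410525
ŷ(8) = a + b·8 = 8.410525 + 3.867395·8 = 39.349685

39.35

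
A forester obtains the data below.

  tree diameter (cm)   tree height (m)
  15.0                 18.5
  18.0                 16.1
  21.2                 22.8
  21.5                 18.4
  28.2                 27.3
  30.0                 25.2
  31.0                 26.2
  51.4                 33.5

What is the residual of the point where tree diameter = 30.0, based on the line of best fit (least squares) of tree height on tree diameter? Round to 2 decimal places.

n = 8, Σx = 216.3, Σy = 188, Σxy = 5506.22, Σx² = 6758.89
Sxx = Σx² − (Σx)²/n = 6758.89 − 5848.21125 = 910.67875
Sxy = Σxy − (Σx)(Σy)/n = 5506.22 − 5083.05 = 423.17
b = Sxy/Sxx = 423.17/910.67875 = 0.464675
a = ȳ − b·x̄ = 23.5 − 0.464675·27.0375 = 10.936339
ŷ(30.0) = 10.936339 + 0.464675·30 = 24.876601
residual = y − ŷ = 25.2 − 24.876601 = 0.323399

0.32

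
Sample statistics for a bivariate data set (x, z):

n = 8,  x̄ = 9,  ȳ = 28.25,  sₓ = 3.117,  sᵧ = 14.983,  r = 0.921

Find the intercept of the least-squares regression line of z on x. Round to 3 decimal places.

-11.594

b = r · sᵧ/sₓ = 0.921 · 14.983/3.117 = 4.427123
a = ȳ − b·x̄ = 28.25 − 4.427123·9 = -11.594109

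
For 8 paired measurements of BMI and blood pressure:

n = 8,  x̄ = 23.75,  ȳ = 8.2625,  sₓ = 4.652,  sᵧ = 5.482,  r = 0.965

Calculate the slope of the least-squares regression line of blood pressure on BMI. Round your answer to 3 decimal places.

1.137

b = r · sᵧ/sₓ = 0.965 · 5.482/4.652 = 1.137173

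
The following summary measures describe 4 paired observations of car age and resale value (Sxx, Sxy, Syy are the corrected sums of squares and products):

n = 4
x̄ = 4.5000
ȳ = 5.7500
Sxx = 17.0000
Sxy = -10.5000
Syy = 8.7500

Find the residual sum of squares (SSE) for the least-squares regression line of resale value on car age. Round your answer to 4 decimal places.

b = Sxy/Sxx = -10.5/17 = -0.617647
SSE = Syy − b·Sxy = 8.75 − (-0.617647)·(-10.5) = 2.264706

2.2647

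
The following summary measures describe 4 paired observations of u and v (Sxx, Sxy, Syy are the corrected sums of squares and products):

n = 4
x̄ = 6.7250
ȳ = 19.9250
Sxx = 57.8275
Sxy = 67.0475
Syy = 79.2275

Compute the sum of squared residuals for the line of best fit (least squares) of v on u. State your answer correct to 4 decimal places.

b = Sxy/Sxx = 67.0475/57.8275 = 1.159440
SSE = Syy − b·Sxy = 79.2275 − 1.159440·67.0475 = 1.489966

1.4900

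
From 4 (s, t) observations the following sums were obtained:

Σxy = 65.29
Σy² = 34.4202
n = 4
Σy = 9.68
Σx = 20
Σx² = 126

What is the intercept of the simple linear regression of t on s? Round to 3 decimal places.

Sxx = Σx² − (Σx)²/n = 126 − 100 = 26
Sxy = Σxy − (Σx)(Σy)/n = 65.29 − 48.4 = 16.89
b = Sxy/Sxx = 16.89/26 = 0.649615
a = ȳ − b·x̄ = 2.42 − 0.649615·5 = -0.828077

-0.828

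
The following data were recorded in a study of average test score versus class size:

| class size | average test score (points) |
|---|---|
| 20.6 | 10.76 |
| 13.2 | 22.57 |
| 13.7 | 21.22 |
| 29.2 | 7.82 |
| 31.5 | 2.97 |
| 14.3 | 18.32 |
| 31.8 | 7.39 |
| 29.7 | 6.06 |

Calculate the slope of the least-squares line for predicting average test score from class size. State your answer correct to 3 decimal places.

-0.854

n = 8, Σx = 184, Σy = 97.11, Σxy = 1809.153, Σx² = 4729
Sxx = Σx² − (Σx)²/n = 4729 − 4232 = 497
Sxy = Σxy − (Σx)(Σy)/n = 1809.153 − 2233.53 = -424.377
b = Sxy/Sxx = -424.377/497 = -0.853877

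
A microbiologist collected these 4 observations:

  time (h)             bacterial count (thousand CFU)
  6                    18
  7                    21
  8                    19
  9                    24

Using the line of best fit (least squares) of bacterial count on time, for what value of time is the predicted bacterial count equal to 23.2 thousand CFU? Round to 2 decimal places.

9.19

n = 4, Σx = 30, Σy = 82, Σxy = 623, Σx² = 230
Sxx = Σx² − (Σx)²/n = 230 − 225 = 5
Sxy = Σxy − (Σx)(Σy)/n = 623 − 615 = 8
b = Sxy/Sxx = 8/5 = 1.6
a = ȳ − b·x̄ = 20.5 − 1.6·7.5 = 8.5
Set a + b·x = 23.2: x = (23.2 − 8.5) / 1.6 = 9.1875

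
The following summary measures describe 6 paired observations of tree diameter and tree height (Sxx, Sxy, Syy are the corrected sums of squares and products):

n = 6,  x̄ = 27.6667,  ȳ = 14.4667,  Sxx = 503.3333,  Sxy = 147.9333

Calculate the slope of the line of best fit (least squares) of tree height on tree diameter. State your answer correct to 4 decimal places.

b = Sxy/Sxx = 147.9333/503.3333 = 0.293907

0.2939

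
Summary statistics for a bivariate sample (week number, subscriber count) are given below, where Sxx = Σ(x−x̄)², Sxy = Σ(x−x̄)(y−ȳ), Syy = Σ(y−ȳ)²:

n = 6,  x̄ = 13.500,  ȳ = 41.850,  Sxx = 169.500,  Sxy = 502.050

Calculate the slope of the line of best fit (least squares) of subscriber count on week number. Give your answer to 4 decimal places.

2.9619

b = Sxy/Sxx = 502.05/169.5 = 2.961947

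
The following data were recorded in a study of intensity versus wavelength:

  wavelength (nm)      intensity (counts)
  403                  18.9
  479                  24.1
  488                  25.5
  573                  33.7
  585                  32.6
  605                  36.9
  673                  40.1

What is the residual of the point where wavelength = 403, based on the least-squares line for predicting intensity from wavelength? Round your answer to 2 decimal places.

n = 7, Σx = 3806, Σy = 211.8, Σxy = 119297.5, Σx² = 2119502
Sxx = Σx² − (Σx)²/n = 2119502 − 2069376.571429 = 50125.428571
Sxy = Σxy − (Σx)(Σy)/n = 119297.5 − 115158.685714 = 4138.814286
b = Sxy/Sxx = 4138.814286/50125.428571 = 0.082569
a = ȳ − b·x̄ = 30.257143 − 0.082569·543.714286 = -14.636886
ŷ(403) = -14.636886 + 0.082569·403 = 18.638483
residual = y − ŷ = 18.9 − 18.638483 = 0.261517

0.26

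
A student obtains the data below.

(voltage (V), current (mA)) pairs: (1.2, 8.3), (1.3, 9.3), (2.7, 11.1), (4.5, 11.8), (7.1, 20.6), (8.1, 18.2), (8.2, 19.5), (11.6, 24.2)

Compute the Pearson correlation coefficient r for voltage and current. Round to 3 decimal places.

n = 8, Σx = 44.7, Σy = 123, Σxy = 839.42, Σx² = 348.49, Σy² = 2139.32
Sxx = Σx² − (Σx)²/n = 348.49 − 249.76125 = 98.72875
Sxy = Σxy − (Σx)(Σy)/n = 839.42 − 687.2625 = 152.1575
Syy = Σy² − (Σy)²/n = 2139.32 − 1891.125 = 248.195
r = Sxy/√(Sxx·Syy) = 152.1575/√(24503.982106) = 152.1575/156.537478 = 0.972020

0.972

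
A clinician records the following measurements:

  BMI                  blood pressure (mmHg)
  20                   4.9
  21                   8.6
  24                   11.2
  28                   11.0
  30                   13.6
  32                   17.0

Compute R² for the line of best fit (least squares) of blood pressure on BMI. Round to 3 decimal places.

0.865

n = 6, Σx = 155, Σy = 66.3, Σxy = 1807.4, Σx² = 4125, Σy² = 818.37
Sxx = Σx² − (Σx)²/n = 4125 − 4004.166667 = 120.833333
Sxy = Σxy − (Σx)(Σy)/n = 1807.4 − 1712.75 = 94.65
Syy = Σy² − (Σy)²/n = 818.37 − 732.615 = 85.755
R² = Sxy²/(Sxx·Syy) = (94.65)²/(120.833333·85.755) = 0.864560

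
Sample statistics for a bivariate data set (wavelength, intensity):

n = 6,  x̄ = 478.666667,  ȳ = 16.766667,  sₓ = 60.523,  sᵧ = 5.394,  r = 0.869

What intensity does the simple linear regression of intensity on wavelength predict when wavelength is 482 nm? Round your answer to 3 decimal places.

17.025

b = r · sᵧ/sₓ = 0.869 · 5.394/60.523 = 0.077448
a = ȳ − b·x̄ = 16.766667 − 0.077448·478.666667 = -20.305115
ŷ(482) = a + b·482 = -20.305115 + 0.077448·482 = 17.024827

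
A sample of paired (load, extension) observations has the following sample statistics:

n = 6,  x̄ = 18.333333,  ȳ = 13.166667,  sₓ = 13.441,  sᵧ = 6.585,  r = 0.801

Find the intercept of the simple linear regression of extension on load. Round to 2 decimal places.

5.97

b = r · sᵧ/sₓ = 0.801 · 6.585/13.441 = 0.392425
a = ȳ − b·x̄ = 13.166667 − 0.392425·18.333333 = 5.972208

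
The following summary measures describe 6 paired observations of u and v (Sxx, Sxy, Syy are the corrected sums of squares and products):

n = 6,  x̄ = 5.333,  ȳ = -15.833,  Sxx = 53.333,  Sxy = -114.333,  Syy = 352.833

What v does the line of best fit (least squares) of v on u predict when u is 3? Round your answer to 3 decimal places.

b = Sxy/Sxx = -114.333/53.333 = -2.143757
a = ȳ − b·x̄ = -15.833 − (-2.143757)·5.333 = -4.400343
ŷ(3) = a + b·3 = -4.400343 + (-2.143757)·3 = -10.831615

-10.832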